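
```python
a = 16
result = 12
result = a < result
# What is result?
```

Trace:
`a = 16` → a = 16
`result = 12` → result = 12
`result = a < result` → result = False
So result = False

Answer: False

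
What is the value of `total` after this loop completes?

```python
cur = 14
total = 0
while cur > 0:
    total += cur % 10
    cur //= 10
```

Sum digits of 14
`total` takes the values: 0 → 4 → 5

Answer: 5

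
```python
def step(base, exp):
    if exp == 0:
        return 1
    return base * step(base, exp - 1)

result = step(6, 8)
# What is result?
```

step(6, 8) = 6 * 6 * 6 * 6 * 6 * 6 * 6 * 6 = 1679616

Answer: 1679616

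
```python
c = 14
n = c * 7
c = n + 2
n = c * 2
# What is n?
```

Trace:
`c = 14` → c = 14
`n = c * 7` → n = 98
`c = n + 2` → c = 100
`n = c * 2` → n = 200
So n = 200

Answer: 200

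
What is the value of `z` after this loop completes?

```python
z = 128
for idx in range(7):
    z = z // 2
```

Halve 7 times: 128 // 2^7 = 1
`z` takes the values: 128 → 64 → 32 → 16 → 8 → 4 → 2 → 1

Answer: 1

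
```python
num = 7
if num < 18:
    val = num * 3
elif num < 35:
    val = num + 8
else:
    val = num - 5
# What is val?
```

Trace:
`num = 7` → num = 7
`if num < 18: ...` → num < 18 is True → val = 21
So val = 21

Answer: 21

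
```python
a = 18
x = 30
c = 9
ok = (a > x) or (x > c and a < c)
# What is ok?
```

Trace:
`a = 18` → a = 18
`x = 30` → x = 30
`c = 9` → c = 9
`ok = (a > x) or (x > c and a < c)` → ok = False
So ok = False

Answer: False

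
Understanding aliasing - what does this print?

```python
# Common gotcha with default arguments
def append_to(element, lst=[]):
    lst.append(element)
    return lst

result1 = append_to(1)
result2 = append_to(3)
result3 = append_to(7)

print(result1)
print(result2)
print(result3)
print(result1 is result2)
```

Key concept: mutable default argument gotcha.
Step by step:
`result1 = append_to(1)` → result1 = [1]
`result2 = append_to(3)` → result1 = [1, 3] (same object as result2); result2 = [1, 3] (same object as result1)
`result3 = append_to(7)` → result1 = [1, 3, 7] (same object as result2, result3); result2 = [1, 3, 7] (same object as result1, result3); result3 = [1, 3, 7] (same object as result1, result2)
`print(result1)` → prints [1, 3, 7]
`print(result2)` → prints [1, 3, 7]
`print(result3)` → prints [1, 3, 7]
`print(result1 is result2)` → prints True

Answer:
[1, 3, 7]
[1, 3, 7]
[1, 3, 7]
True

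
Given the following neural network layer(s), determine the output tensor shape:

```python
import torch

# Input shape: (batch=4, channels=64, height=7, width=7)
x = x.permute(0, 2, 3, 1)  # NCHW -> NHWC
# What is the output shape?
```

Input: (4, 64, 7, 7) -> Output: (4, 7, 7, 64)

Answer: (4, 7, 7, 64)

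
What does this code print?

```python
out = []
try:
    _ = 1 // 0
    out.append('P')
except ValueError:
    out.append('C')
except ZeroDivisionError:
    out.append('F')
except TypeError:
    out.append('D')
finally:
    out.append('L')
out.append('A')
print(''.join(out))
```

Execution trace: 'F' (except ZeroDivisionError) → 'L' (finally) → 'A' (after the try/except). Output: FLA

Answer: FLA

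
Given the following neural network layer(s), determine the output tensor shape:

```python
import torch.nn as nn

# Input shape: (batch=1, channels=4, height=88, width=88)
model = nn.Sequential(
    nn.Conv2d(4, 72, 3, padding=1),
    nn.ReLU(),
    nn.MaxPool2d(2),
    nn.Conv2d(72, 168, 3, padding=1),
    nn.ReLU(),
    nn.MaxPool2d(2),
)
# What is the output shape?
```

Input: (1, 4, 88, 88) -> after first Conv2d: (1, 72, 88, 88) -> after first MaxPool2d: (1, 72, 44, 44) -> after second Conv2d: (1, 168, 44, 44) -> Output: (1, 168, 22, 22)

Answer: (1, 168, 22, 22)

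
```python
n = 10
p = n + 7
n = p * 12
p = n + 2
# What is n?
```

Trace:
`n = 10` → n = 10
`p = n + 7` → p = 17
`n = p * 12` → n = 204
`p = n + 2` → p = 206
So n = 204

Answer: 204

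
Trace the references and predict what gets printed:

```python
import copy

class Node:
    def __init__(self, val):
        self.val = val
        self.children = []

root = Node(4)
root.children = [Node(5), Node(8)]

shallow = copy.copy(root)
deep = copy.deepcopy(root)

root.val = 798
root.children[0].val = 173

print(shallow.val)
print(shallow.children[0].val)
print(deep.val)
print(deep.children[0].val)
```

Key concept: deep copy with custom objects.
Step by step:
`root = Node(4)` → root = Node(val=4, children=[])
`root.children = [Node(5), Node(8)]` → root = Node(val=4, children=[Node(val=5, children=[]), Node(val=8, children=[])])
`shallow = copy.copy(root)` → shallow = Node(val=4, children=[Node(val=5, children=[]), Node(val=8, children=[])])
`deep = copy.deepcopy(root)` → deep = Node(val=4, children=[Node(val=5, children=[]), Node(val=8, children=[])])
`root.val = 798` → root = Node(val=798, children=[Node(val=5, children=[]), Node(val=8, children=[])])
`root.children[0].val = 173` → root = Node(val=798, children=[Node(val=173, children=[]), Node(val=8, children=[])]); shallow = Node(val=4, children=[Node(val=173, children=[]), Node(val=8, children=[])])
`print(shallow.val)` → prints 4
`print(shallow.children[0].val)` → prints 173
`print(deep.val)` → prints 4
`print(deep.children[0].val)` → prints 5

Answer:
4
173
4
5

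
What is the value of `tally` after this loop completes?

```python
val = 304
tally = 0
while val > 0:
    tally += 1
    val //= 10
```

Count digits by repeated division by 10
`tally` takes the values: 0 → 1 → 2 → 3

Answer: 3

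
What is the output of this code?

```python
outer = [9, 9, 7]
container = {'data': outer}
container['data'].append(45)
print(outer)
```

Key concept: dict holds reference to list.
Step by step:
`outer = [9, 9, 7]` → outer = [9, 9, 7]
`container = {'data': outer}` → container = {'data': [9, 9, 7]}
`container['data'].append(45)` → outer = [9, 9, 7, 45]; container = {'data': [9, 9, 7, 45]}
`print(outer)` → prints [9, 9, 7, 45]

Answer: [9, 9, 7, 45]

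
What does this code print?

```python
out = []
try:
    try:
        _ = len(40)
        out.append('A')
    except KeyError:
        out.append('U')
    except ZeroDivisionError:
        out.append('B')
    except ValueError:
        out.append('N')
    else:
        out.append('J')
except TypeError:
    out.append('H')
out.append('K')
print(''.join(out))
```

Execution trace: 'H' (outer except TypeError) → 'K' (after the try/except). Output: HK

Answer: HK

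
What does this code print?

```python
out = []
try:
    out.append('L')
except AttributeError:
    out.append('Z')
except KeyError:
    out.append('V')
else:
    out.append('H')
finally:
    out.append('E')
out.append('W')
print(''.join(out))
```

Execution trace: 'L' (try body, no exception) → 'H' (else) → 'E' (finally) → 'W' (after the try/except). Output: LHEW

Answer: LHEW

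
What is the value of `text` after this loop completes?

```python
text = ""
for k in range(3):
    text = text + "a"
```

Repeat 'a' 3 times
`text` takes the values: "" → "a" → "aa" → "aaa"

Answer: "aaa"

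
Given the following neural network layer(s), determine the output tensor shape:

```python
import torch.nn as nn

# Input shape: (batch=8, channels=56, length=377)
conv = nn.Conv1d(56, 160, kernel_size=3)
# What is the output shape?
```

Input: (8, 56, 377) -> Output: (8, 160, 375)

Answer: (8, 160, 375)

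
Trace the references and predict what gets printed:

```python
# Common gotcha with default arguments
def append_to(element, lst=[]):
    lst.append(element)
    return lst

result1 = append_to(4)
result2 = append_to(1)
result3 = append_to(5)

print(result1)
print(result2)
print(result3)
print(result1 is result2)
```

Key concept: mutable default argument gotcha.
Step by step:
`result1 = append_to(4)` → result1 = [4]
`result2 = append_to(1)` → result1 = [4, 1] (same object as result2); result2 = [4, 1] (same object as result1)
`result3 = append_to(5)` → result1 = [4, 1, 5] (same object as result2, result3); result2 = [4, 1, 5] (same object as result1, result3); result3 = [4, 1, 5] (same object as result1, result2)
`print(result1)` → prints [4, 1, 5]
`print(result2)` → prints [4, 1, 5]
`print(result3)` → prints [4, 1, 5]
`print(result1 is result2)` → prints True

Answer:
[4, 1, 5]
[4, 1, 5]
[4, 1, 5]
True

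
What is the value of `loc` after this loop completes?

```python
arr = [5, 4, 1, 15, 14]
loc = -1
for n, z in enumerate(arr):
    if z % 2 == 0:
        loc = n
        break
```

First even number index in [5, 4, 1, 15, 14]
`loc` takes the values: -1 → 1

Answer: 1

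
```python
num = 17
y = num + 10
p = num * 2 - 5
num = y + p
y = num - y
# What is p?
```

Trace:
`num = 17` → num = 17
`y = num + 10` → y = 27
`p = num * 2 - 5` → p = 29
`num = y + p` → num = 56
`y = num - y` → y = 29
So p = 29

Answer: 29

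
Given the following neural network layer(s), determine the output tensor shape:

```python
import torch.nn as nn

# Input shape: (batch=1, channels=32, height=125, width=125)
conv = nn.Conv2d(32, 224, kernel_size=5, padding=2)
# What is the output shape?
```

Input: (1, 32, 125, 125) -> Output: (1, 224, 125, 125)

Answer: (1, 224, 125, 125)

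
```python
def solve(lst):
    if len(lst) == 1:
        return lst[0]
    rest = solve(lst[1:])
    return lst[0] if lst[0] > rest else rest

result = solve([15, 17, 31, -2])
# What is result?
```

Recursive max over [15, 17, 31, -2] = 31

Answer: 31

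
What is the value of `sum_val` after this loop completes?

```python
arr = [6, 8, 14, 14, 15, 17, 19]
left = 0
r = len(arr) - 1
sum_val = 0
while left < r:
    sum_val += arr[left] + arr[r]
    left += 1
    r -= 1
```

Sum of pairs from ends
`sum_val` takes the values: 0 → 25 → 50 → 79

Answer: 79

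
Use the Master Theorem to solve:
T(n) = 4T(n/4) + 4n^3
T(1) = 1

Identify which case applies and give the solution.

a=4, b=4, f(n)=4n^3. log_4(4) = 1. Since c=3 > 1 and the regularity condition holds (4(n/4)^3 = (4/4^3)n^3 with 4/4^3 < 1), Case 3 applies: T(n) = Θ(f(n)) = O(n^3).

Answer: O(n^3) - Case 3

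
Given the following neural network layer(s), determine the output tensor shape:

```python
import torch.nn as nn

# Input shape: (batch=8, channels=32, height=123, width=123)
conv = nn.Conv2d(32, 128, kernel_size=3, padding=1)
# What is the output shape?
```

Input: (8, 32, 123, 123) -> Output: (8, 128, 123, 123)

Answer: (8, 128, 123, 123)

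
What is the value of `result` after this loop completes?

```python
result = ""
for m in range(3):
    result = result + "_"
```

Repeat '_' 3 times
`result` takes the values: "" → "_" → "__" → "___"

Answer: "___"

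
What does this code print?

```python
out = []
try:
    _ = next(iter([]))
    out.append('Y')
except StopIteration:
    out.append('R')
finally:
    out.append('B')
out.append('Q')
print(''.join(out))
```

Execution trace: 'R' (except StopIteration) → 'B' (finally) → 'Q' (after the try/except). Output: RBQ

Answer: RBQ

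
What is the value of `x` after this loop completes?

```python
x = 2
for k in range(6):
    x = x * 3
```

Multiply by 3, 6 times: 2 * 3^6 = 1458
`x` takes the values: 2 → 6 → 18 → 54 → 162 → 486 → 1458

Answer: 1458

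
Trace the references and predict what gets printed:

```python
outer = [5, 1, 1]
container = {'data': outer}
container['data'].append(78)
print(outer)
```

Key concept: dict holds reference to list.
Step by step:
`outer = [5, 1, 1]` → outer = [5, 1, 1]
`container = {'data': outer}` → container = {'data': [5, 1, 1]}
`container['data'].append(78)` → outer = [5, 1, 1, 78]; container = {'data': [5, 1, 1, 78]}
`print(outer)` → prints [5, 1, 1, 78]

Answer: [5, 1, 1, 78]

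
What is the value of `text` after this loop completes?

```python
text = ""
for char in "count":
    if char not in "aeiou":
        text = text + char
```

Remove vowels from 'count'
`text` takes the values: "" → "c" → "cn" → "cnt"

Answer: "cnt"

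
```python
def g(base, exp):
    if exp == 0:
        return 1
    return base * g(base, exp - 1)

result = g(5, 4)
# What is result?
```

g(5, 4) = 5 * 5 * 5 * 5 = 625

Answer: 625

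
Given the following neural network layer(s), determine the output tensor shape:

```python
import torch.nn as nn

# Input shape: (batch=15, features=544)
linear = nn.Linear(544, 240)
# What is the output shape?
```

Input: (15, 544) -> Output: (15, 240)

Answer: (15, 240)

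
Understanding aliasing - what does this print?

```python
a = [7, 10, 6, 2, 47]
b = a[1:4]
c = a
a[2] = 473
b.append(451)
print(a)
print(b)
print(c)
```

Key concept: slice vs alias.
Step by step:
`a = [7, 10, 6, 2, 47]` → a = [7, 10, 6, 2, 47]
`b = a[1:4]` → b = [10, 6, 2]
`c = a` → c = [7, 10, 6, 2, 47] (same object as a)
`a[2] = 473` → a = [7, 10, 473, 2, 47] (same object as c); c = [7, 10, 473, 2, 47] (same object as a)
`b.append(451)` → b = [10, 6, 2, 451]
`print(a)` → prints [7, 10, 473, 2, 47]
`print(b)` → prints [10, 6, 2, 451]
`print(c)` → prints [7, 10, 473, 2, 47]

Answer:
[7, 10, 473, 2, 47]
[10, 6, 2, 451]
[7, 10, 473, 2, 47]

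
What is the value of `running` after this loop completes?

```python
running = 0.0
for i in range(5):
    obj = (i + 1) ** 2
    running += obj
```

Sum of squared losses 1² + 2² + ... + 5²
`running` takes the values: 0.0 → 1.0 → 5.0 → 14.0 → 30.0 → 55.0

Answer: 55.0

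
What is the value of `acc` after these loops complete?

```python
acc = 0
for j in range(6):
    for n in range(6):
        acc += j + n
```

Sum of all j+n for j,n in 6x6
`acc` takes the values: 0 → 1 → 3 → 6 → 10 → 15 → 16 → 18 → 21 → 25 → 30 → 36 → 38 → 41 → 45 → 50 → 56 → 63 → 66 → 70 → 75 → 81 → 88 → 96 → 100 → 105 → 111 → 118 → 126 → 135 → 140 → 146 → 153 → 161 → 170 → 180

Answer: 180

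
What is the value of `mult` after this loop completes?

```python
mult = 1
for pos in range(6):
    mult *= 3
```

3^6 = 729
`mult` takes the values: 1 → 3 → 9 → 27 → 81 → 243 → 729

Answer: 729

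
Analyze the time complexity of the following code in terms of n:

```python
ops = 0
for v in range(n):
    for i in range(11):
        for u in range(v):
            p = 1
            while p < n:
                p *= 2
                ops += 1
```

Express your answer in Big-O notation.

Each loop level contributes: n × 1 × n × log n. Multiplying the contributions gives O(n^2 log n).

Answer: O(n^2 log n)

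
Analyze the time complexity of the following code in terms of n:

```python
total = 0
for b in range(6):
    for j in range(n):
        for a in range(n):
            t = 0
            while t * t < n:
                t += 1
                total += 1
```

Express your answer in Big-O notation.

Each loop level contributes: 1 × n × n × √n. Multiplying the contributions gives O(n^2√n).

Answer: O(n^2√n)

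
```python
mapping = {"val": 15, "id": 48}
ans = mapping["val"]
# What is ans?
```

Trace:
`mapping = {"val": 15, "id": 48}` → mapping = {'val': 15, 'id': 48}
`ans = mapping["val"]` → ans = 15
So ans = 15

Answer: 15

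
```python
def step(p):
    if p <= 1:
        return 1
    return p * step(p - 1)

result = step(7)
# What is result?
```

step(7) = 7 * 6 * 5 * 4 * 3 * 2 * 1 = 5040

Answer: 5040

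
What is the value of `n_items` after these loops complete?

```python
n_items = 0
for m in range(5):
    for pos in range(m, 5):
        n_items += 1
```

Upper triangle: 5 + 4 + ... + 1
`n_items` takes the values: 0 → 1 → 2 → 3 → 4 → 5 → 6 → 7 → 8 → 9 → 10 → 11 → 12 → 13 → 14 → 15

Answer: 15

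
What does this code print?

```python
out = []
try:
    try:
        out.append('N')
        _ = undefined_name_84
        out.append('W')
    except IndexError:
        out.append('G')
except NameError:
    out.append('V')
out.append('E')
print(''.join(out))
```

Execution trace: 'N' (try body) → 'V' (outer except NameError) → 'E' (after the try/except). Output: NVE

Answer: NVE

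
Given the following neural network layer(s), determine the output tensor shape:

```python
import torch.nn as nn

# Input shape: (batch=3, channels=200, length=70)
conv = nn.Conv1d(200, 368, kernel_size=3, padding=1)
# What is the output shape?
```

Input: (3, 200, 70) -> Output: (3, 368, 70)

Answer: (3, 368, 70)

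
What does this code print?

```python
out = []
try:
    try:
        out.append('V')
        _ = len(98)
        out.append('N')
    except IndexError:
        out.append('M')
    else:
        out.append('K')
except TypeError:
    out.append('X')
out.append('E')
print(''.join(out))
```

Execution trace: 'V' (try body) → 'X' (outer except TypeError) → 'E' (after the try/except). Output: VXE

Answer: VXE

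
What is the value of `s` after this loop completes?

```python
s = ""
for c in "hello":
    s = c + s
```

Reverse 'hello'
`s` takes the values: "" → "h" → "eh" → "leh" → "lleh" → "olleh"

Answer: "olleh"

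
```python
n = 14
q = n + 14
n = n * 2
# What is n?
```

Trace:
`n = 14` → n = 14
`q = n + 14` → q = 28
`n = n * 2` → n = 28
So n = 28

Answer: 28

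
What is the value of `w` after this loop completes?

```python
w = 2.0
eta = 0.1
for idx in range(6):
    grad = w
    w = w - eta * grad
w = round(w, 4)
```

Gradient descent: w = 2.0 * (1 - 0.1)^6
`w` takes the values: 2.0 → 1.8 → 1.62 → 1.458 → 1.3122 → 1.18098 → 1.062882 → 1.0629

Answer: 1.0629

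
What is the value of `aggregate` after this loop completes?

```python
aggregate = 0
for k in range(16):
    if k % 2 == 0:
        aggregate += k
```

Sum of even numbers 0 to 15
`aggregate` takes the values: 0 → 2 → 6 → 12 → 20 → 30 → 42 → 56

Answer: 56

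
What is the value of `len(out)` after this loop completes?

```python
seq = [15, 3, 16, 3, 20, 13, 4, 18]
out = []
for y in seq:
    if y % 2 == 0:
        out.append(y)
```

Count even numbers in [15, 3, 16, 3, 20, 13, 4, 18]
`out` takes the values: [] → [16] → [16, 20] → [16, 20, 4] → [16, 20, 4, 18]
So `len(out)` = 4

Answer: 4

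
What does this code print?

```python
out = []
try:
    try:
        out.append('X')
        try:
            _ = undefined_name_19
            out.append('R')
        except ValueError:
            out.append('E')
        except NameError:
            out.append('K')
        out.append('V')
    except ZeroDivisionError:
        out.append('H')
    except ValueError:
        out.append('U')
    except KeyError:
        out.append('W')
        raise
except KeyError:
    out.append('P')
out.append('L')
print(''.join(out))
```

Execution trace: 'X' (try body) → 'K' (inner except NameError) → 'V' (try body, no exception) → 'L' (after the try/except). Output: XKVL

Answer: XKVL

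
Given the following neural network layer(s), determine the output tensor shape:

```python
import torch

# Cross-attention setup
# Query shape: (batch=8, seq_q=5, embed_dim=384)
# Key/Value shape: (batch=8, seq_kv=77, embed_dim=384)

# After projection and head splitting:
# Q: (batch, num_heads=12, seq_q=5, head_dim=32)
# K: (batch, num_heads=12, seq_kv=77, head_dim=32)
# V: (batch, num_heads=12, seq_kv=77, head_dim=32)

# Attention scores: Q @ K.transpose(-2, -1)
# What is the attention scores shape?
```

Input: (8, 5, 384) -> Output: (8, 12, 5, 77)

Answer: (8, 12, 5, 77)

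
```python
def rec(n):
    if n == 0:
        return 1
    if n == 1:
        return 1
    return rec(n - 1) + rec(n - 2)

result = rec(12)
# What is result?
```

Build up from base cases: rec(0)=1, rec(1)=1, rec(2)=2, rec(3)=3, rec(4)=5, rec(5)=8, rec(6)=13, ..., rec(12)=233

Answer: 233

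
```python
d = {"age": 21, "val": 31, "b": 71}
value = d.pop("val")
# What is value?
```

Trace:
`d = {"age": 21, "val": 31, "b": 71}` → d = {'age': 21, 'val': 31, 'b': 71}
`value = d.pop("val")` → d = {'age': 21, 'b': 71}; value = 31
So value = 31

Answer: 31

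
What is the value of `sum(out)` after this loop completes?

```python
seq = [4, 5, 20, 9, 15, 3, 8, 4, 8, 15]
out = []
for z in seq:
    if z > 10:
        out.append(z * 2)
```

Sum of doubled values > 10
`out` takes the values: [] → [40] → [40, 30] → [40, 30, 30]
So `sum(out)` = 100

Answer: 100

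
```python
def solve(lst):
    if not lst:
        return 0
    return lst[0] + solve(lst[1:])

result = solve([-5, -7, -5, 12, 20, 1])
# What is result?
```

(-5) + (-7) + (-5) + 12 + 20 + 1 + 0 = 16

Answer: 16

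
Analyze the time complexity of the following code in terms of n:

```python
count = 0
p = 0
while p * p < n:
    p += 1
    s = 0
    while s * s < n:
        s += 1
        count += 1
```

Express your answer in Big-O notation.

Each loop level contributes: √n × √n. Multiplying the contributions gives O(n).

Answer: O(n)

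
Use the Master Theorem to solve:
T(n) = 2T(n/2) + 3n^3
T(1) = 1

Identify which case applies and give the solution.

a=2, b=2, f(n)=3n^3. log_2(2) = 1. Since c=3 > 1 and the regularity condition holds (2(n/2)^3 = (2/2^3)n^3 with 2/2^3 < 1), Case 3 applies: T(n) = Θ(f(n)) = O(n^3).

Answer: O(n^3) - Case 3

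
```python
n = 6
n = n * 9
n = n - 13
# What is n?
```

Trace:
`n = 6` → n = 6
`n = n * 9` → n = 54
`n = n - 13` → n = 41
So n = 41

Answer: 41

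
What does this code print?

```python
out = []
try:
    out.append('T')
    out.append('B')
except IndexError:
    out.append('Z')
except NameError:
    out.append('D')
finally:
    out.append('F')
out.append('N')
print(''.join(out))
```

Execution trace: 'T' (try body) → 'B' (try body, no exception) → 'F' (finally) → 'N' (after the try/except). Output: TBFN

Answer: TBFN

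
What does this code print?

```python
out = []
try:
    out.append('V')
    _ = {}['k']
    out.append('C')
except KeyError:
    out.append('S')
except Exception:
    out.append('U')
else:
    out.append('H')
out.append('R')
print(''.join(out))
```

Execution trace: 'V' (try body) → 'S' (except KeyError) → 'R' (after the try/except). Output: VSR

Answer: VSR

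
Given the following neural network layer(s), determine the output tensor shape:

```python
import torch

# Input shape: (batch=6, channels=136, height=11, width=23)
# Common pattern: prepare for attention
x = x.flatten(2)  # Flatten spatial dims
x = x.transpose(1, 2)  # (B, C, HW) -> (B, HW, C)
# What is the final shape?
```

Input: (6, 136, 11, 23) -> after flatten(2): (6, 136, 253) -> Output: (6, 253, 136)

Answer: (6, 253, 136)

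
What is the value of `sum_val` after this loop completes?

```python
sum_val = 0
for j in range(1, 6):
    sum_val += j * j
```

Sum of squares 1² to 5² = 55
`sum_val` takes the values: 0 → 1 → 5 → 14 → 30 → 55

Answer: 55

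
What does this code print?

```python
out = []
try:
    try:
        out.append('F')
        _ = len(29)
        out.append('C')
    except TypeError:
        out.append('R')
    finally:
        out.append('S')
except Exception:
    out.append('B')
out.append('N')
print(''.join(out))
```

Execution trace: 'F' (inner try body) → 'R' (inner except TypeError) → 'S' (inner finally) → 'N' (after the try/except). Output: FRSN

Answer: FRSN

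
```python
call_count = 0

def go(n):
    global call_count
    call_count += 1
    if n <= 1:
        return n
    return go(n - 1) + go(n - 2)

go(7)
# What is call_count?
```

Calls(n) = 1 + Calls(n-1) + Calls(n-2); Calls(0)=Calls(1)=1. For n=7 this gives 41.

Answer: 41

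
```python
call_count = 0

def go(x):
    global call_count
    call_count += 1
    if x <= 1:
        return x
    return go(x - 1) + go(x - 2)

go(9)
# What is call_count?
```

Calls(x) = 1 + Calls(x-1) + Calls(x-2); Calls(0)=Calls(1)=1. For x=9 this gives 109.

Answer: 109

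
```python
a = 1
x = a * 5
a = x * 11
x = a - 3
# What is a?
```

Trace:
`a = 1` → a = 1
`x = a * 5` → x = 5
`a = x * 11` → a = 55
`x = a - 3` → x = 52
So a = 55

Answer: 55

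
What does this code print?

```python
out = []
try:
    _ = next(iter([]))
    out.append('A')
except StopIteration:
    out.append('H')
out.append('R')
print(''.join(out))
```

Execution trace: 'H' (except StopIteration) → 'R' (after the try/except). Output: HR

Answer: HR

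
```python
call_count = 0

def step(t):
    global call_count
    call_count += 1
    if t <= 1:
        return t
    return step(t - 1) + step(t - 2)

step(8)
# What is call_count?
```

Calls(t) = 1 + Calls(t-1) + Calls(t-2); Calls(0)=Calls(1)=1. For t=8 this gives 67.

Answer: 67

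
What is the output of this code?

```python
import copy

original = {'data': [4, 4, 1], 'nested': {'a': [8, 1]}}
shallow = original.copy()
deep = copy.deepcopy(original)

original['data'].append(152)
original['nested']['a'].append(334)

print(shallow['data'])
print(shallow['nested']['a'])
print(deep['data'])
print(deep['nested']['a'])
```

Key concept: comparing shallow vs deep copy.
Step by step:
`original = {'data': [4, 4, 1], 'nested': {'a': [8, 1]}}` → original = {'data': [4, 4, 1], 'nested': {'a': [8, 1]}}
`shallow = original.copy()` → shallow = {'data': [4, 4, 1], 'nested': {'a': [8, 1]}}
`deep = copy.deepcopy(original)` → deep = {'data': [4, 4, 1], 'nested': {'a': [8, 1]}}
`original['data'].append(152)` → original = {'data': [4, 4, 1, 152], 'nested': {'a': [8, 1]}}; shallow = {'data': [4, 4, 1, 152], 'nested': {'a': [8, 1]}}
`original['nested']['a'].append(334)` → original = {'data': [4, 4, 1, 152], 'nested': {'a': [8, 1, 334]}}; shallow = {'data': [4, 4, 1, 152], 'nested': {'a': [8, 1, 334]}}
`print(shallow['data'])` → prints [4, 4, 1, 152]
`print(shallow['nested']['a'])` → prints [8, 1, 334]
`print(deep['data'])` → prints [4, 4, 1]
`print(deep['nested']['a'])` → prints [8, 1]

Answer:
[4, 4, 1, 152]
[8, 1, 334]
[4, 4, 1]
[8, 1]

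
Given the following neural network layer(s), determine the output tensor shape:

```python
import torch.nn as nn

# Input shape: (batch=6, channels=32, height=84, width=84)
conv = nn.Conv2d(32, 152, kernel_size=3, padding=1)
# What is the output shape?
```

Input: (6, 32, 84, 84) -> Output: (6, 152, 84, 84)

Answer: (6, 152, 84, 84)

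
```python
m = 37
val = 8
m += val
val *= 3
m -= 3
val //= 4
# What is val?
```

Trace:
`m = 37` → m = 37
`val = 8` → val = 8
`m += val` → m = 45
`val *= 3` → val = 24
`m -= 3` → m = 42
`val //= 4` → val = 6
So val = 6

Answer: 6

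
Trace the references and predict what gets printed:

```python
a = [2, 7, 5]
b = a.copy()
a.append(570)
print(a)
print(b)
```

Key concept: list.copy() creates independent copy.
Step by step:
`a = [2, 7, 5]` → a = [2, 7, 5]
`b = a.copy()` → b = [2, 7, 5]
`a.append(570)` → a = [2, 7, 5, 570]
`print(a)` → prints [2, 7, 5, 570]
`print(b)` → prints [2, 7, 5]

Answer:
[2, 7, 5, 570]
[2, 7, 5]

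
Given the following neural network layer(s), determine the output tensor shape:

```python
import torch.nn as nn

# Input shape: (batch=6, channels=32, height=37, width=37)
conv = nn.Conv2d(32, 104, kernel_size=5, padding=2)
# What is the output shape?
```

Input: (6, 32, 37, 37) -> Output: (6, 104, 37, 37)

Answer: (6, 104, 37, 37)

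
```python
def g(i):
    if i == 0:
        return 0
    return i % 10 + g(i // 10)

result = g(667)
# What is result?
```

Sum of digits of 667: 7 + 6 + 6 = 19

Answer: 19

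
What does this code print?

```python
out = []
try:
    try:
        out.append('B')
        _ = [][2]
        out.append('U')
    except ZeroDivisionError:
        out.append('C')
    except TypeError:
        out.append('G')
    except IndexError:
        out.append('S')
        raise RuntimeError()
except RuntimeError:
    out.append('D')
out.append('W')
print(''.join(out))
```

Execution trace: 'B' (inner try body) → 'S' (inner except IndexError) → 'D' (outer except RuntimeError) → 'W' (after the try/except). Output: BSDW

Answer: BSDW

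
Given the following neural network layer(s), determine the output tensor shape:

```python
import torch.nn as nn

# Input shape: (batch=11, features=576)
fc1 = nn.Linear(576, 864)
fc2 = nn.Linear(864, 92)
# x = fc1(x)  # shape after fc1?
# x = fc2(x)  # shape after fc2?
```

Input: (11, 576) -> after fc1: (11, 864) -> Output: (11, 92)

Answer: (11, 92)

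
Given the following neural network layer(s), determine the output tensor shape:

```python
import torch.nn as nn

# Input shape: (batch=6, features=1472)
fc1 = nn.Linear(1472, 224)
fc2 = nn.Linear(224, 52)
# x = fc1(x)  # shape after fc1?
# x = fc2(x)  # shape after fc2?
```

Input: (6, 1472) -> after fc1: (6, 224) -> Output: (6, 52)

Answer: (6, 52)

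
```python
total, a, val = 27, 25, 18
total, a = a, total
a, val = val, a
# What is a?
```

Trace:
`total, a, val = 27, 25, 18` → total = 27; a = 25; val = 18
`total, a = a, total` → total = 25; a = 27
`a, val = val, a` → a = 18; val = 27
So a = 18

Answer: 18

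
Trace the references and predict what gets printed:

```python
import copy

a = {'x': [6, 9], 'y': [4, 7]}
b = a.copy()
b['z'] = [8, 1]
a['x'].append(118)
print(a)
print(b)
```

Key concept: shallow copy of dict with mutable values.
Step by step:
`a = {'x': [6, 9], 'y': [4, 7]}` → a = {'x': [6, 9], 'y': [4, 7]}
`b = a.copy()` → b = {'x': [6, 9], 'y': [4, 7]}
`b['z'] = [8, 1]` → b = {'x': [6, 9], 'y': [4, 7], 'z': [8, 1]}
`a['x'].append(118)` → a = {'x': [6, 9, 118], 'y': [4, 7]}; b = {'x': [6, 9, 118], 'y': [4, 7], 'z': [8, 1]}
`print(a)` → prints {'x': [6, 9, 118], 'y': [4, 7]}
`print(b)` → prints {'x': [6, 9, 118], 'y': [4, 7], 'z': [8, 1]}

Answer:
{'x': [6, 9, 118], 'y': [4, 7]}
{'x': [6, 9, 118], 'y': [4, 7], 'z': [8, 1]}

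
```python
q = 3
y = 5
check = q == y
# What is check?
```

Trace:
`q = 3` → q = 3
`y = 5` → y = 5
`check = q == y` → check = False
So check = False

Answer: False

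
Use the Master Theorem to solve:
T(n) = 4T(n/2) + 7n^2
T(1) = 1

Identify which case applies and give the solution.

a=4, b=2, f(n)=7n^2. log_2(4) = 2. Since c=2 = 2, Case 2 applies: T(n) = Θ(n^log_b(a) · log n) = O(n^2 log n).

Answer: O(n^2 log n) - Case 2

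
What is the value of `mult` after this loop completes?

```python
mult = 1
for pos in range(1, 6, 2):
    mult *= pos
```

Product of 1, 3, 5, ... up to 5
`mult` takes the values: 1 → 3 → 15

Answer: 15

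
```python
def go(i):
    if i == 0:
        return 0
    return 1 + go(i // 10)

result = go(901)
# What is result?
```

Count of digits of 901: 3

Answer: 3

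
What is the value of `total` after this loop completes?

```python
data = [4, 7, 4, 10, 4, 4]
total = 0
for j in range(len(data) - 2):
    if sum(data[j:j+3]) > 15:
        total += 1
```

Count windows with sum > 15
`total` takes the values: 0 → 1 → 2 → 3

Answer: 3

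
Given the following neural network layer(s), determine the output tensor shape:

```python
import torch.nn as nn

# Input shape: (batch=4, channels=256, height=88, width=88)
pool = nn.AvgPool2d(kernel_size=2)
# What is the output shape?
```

Input: (4, 256, 88, 88) -> Output: (4, 256, 44, 44)

Answer: (4, 256, 44, 44)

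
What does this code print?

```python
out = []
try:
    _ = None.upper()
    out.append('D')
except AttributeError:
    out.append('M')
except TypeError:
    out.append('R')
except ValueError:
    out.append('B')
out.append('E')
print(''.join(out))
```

Execution trace: 'M' (except AttributeError) → 'E' (after the try/except). Output: ME

Answer: ME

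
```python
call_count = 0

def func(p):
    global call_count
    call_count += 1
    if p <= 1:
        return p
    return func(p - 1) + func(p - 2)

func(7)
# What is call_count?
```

Calls(p) = 1 + Calls(p-1) + Calls(p-2); Calls(0)=Calls(1)=1. For p=7 this gives 41.

Answer: 41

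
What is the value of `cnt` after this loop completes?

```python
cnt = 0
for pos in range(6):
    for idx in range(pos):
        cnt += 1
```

Triangle number: 0+1+2+...+5
`cnt` takes the values: 0 → 1 → 2 → 3 → 4 → 5 → 6 → 7 → 8 → 9 → 10 → 11 → 12 → 13 → 14 → 15

Answer: 15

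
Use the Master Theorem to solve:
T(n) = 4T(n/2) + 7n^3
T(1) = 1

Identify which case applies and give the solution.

a=4, b=2, f(n)=7n^3. log_2(4) = 2. Since c=3 > 2 and the regularity condition holds (4(n/2)^3 = (4/2^3)n^3 with 4/2^3 < 1), Case 3 applies: T(n) = Θ(f(n)) = O(n^3).

Answer: O(n^3) - Case 3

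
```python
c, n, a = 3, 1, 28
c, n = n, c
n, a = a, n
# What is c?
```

Trace:
`c, n, a = 3, 1, 28` → c = 3; n = 1; a = 28
`c, n = n, c` → c = 1; n = 3
`n, a = a, n` → n = 28; a = 3
So c = 1

Answer: 1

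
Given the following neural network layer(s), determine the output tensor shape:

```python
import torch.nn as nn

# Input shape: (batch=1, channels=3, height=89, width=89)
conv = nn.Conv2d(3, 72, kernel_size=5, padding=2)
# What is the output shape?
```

Input: (1, 3, 89, 89) -> Output: (1, 72, 89, 89)

Answer: (1, 72, 89, 89)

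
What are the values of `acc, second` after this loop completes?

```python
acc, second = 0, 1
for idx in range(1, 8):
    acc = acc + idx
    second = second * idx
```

Sum and factorial of 1 to 7
`acc, second` takes the values: (0, 1) → (1, 1) → (3, 1) → (3, 2) → (6, 2) → (6, 6) → (10, 6) → (10, 24) → (15, 24) → (15, 120) → (21, 120) → (21, 720) → (28, 720) → (28, 5040)

Answer: 28, 5040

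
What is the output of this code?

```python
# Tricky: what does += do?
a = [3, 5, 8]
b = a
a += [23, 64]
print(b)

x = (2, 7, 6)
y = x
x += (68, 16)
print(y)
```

Key concept: += behavior differs for mutable vs immutable.
Step by step:
`a = [3, 5, 8]` → a = [3, 5, 8]
`b = a` → b = [3, 5, 8] (same object as a)
`a += [23, 64]` → a = [3, 5, 8, 23, 64] (same object as b); b = [3, 5, 8, 23, 64] (same object as a)
`print(b)` → prints [3, 5, 8, 23, 64]
`x = (2, 7, 6)` → x = (2, 7, 6)
`y = x` → y = (2, 7, 6)
`x += (68, 16)` → x = (2, 7, 6, 68, 16)
`print(y)` → prints (2, 7, 6)

Answer:
[3, 5, 8, 23, 64]
(2, 7, 6)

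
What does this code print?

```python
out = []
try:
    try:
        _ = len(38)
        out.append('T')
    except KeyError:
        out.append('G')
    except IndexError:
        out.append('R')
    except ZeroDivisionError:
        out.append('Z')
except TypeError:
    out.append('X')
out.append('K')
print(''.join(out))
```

Execution trace: 'X' (outer except TypeError) → 'K' (after the try/except). Output: XK

Answer: XK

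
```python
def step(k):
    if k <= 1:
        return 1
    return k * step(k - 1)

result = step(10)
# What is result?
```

step(10) = 10 * 9 * 8 * 7 * 6 * 5 * 4 * 3 * 2 * 1 = 3628800

Answer: 3628800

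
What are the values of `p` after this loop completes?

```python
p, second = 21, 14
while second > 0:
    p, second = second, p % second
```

GCD of 21 and 14
`p` takes the values: 21 → 14 → 7

Answer: 7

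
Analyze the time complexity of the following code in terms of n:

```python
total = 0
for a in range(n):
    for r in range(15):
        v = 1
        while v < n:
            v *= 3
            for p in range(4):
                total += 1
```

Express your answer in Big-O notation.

Each loop level contributes: n × 1 × log n × 1. Multiplying the contributions gives O(n log n).

Answer: O(n log n)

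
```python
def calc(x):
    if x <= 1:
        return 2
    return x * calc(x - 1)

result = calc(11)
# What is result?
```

calc(11) = 11 * 10 * 9 * 8 * 7 * 6 * 5 * 4 * 3 * 2 * 2 = 79833600

Answer: 79833600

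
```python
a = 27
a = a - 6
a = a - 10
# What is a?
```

Trace:
`a = 27` → a = 27
`a = a - 6` → a = 21
`a = a - 10` → a = 11
So a = 11

Answer: 11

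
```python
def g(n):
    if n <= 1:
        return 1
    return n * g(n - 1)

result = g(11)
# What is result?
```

g(11) = 11 * 10 * 9 * 8 * 7 * 6 * 5 * 4 * 3 * 2 * 1 = 39916800

Answer: 39916800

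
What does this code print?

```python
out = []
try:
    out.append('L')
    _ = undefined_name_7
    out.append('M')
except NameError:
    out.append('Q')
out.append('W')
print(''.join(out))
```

Execution trace: 'L' (try body) → 'Q' (except NameError) → 'W' (after the try/except). Output: LQW

Answer: LQW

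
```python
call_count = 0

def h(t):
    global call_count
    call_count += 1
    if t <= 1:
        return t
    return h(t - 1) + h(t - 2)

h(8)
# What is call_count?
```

Calls(t) = 1 + Calls(t-1) + Calls(t-2); Calls(0)=Calls(1)=1. For t=8 this gives 67.

Answer: 67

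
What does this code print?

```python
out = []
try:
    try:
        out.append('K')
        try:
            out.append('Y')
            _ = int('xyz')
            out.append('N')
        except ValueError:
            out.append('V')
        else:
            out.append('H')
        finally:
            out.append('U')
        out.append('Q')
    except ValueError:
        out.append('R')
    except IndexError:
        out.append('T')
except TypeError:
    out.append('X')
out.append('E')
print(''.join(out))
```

Execution trace: 'K' (try body) → 'Y' (inner try body) → 'V' (inner except ValueError) → 'U' (inner finally) → 'Q' (try body, no exception) → 'E' (after the try/except). Output: KYVUQE

Answer: KYVUQE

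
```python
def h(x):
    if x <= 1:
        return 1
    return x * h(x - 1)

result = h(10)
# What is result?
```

h(10) = 10 * 9 * 8 * 7 * 6 * 5 * 4 * 3 * 2 * 1 = 3628800

Answer: 3628800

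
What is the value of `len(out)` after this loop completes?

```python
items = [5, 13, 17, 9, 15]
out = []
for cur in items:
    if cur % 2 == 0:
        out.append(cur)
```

Count even numbers in [5, 13, 17, 9, 15]
`out` takes the values: []
So `len(out)` = 0

Answer: 0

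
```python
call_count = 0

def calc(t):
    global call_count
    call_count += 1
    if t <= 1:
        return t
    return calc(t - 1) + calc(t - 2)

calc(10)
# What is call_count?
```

Calls(t) = 1 + Calls(t-1) + Calls(t-2); Calls(0)=Calls(1)=1. For t=10 this gives 177.

Answer: 177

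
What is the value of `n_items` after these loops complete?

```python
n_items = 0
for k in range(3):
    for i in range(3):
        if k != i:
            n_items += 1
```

3² - 3 (exclude diagonal)
`n_items` takes the values: 0 → 1 → 2 → 3 → 4 → 5 → 6

Answer: 6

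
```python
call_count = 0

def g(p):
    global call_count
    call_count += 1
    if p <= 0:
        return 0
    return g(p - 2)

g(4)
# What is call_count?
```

Linear recursion stepping by 2: 3 calls from p=4 down to ≤0.

Answer: 3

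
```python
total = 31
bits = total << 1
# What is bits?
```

Trace:
`total = 31` → total = 31
`bits = total << 1` → bits = 62
So bits = 62

Answer: 62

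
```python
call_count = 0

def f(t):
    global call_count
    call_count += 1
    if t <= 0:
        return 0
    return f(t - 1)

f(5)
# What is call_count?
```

Linear recursion stepping by 1: 6 calls from t=5 down to ≤0.

Answer: 6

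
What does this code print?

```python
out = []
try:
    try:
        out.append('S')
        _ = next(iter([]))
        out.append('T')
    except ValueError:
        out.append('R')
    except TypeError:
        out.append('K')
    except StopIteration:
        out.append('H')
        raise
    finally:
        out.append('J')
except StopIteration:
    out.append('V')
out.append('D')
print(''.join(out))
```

Execution trace: 'S' (inner try body) → 'H' (inner except StopIteration) → 'J' (inner finally) → 'V' (outer except StopIteration) → 'D' (after the try/except). Output: SHJVD

Answer: SHJVD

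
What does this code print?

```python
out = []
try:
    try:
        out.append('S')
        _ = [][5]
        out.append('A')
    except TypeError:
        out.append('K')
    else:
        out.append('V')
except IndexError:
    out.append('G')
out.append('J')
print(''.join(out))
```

Execution trace: 'S' (try body) → 'G' (outer except IndexError) → 'J' (after the try/except). Output: SGJ

Answer: SGJ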